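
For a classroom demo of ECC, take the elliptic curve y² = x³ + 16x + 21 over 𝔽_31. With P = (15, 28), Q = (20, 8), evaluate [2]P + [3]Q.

(23, 30)

First 2P:
Repeated addition: build up to 2P.
2P: tangent at (15, 28): λ = (3·15² + 16)/(2·28) ≡ 9/25. 25⁻¹ ≡ 5 (mod 31), so λ ≡ 9·5 ≡ 14.
  x = λ² - 15 - 15 = 196 - 30 ≡ 11; y = λ·(15 - 11) - 28 ≡ 28. → (11, 28)
2P = (11, 28).
Next 3Q:
Repeated addition: build up to 3Q.
2Q: tangent at (20, 8): λ = (3·20² + 16)/(2·8) ≡ 7/16. 16⁻¹ ≡ 2 (mod 31), so λ ≡ 7·2 ≡ 14.
  x = λ² - 20 - 20 = 196 - 40 ≡ 1; y = λ·(20 - 1) - 8 ≡ 10. → (1, 10)
3Q: (1, 10) + (20, 8). λ = (8 - 10)/(20 - 1) ≡ 29/19 mod 31. 19⁻¹ ≡ 18 (mod 31), so λ ≡ 26.
  x = λ² - 1 - 20 = 676 - 21 ≡ 4; y = λ·(1 - 4) - 10 ≡ 5. → (4, 5)
3Q = (4, 5).
Finally 2P + 3Q:
(11, 28) + (4, 5). λ = (5 - 28)/(4 - 11) ≡ 8/24 mod 31. 24⁻¹ ≡ 22 (mod 31), so λ ≡ 21.
  x = λ² - 11 - 4 = 441 - 15 ≡ 23; y = λ·(11 - 23) - 28 ≡ 30. → (23, 30)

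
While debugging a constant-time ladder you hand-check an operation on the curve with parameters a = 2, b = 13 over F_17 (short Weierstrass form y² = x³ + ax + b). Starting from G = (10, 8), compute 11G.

Repeated addition: build up to 11G.
2G: tangent at (10, 8): λ = (3·10² + 2)/(2·8) ≡ 13/16. 16⁻¹ ≡ 16 (mod 17), so λ ≡ 13·16 ≡ 4.
  x = λ² - 10 - 10 = 16 - 20 ≡ 13; y = λ·(10 - 13) - 8 ≡ 14. → (13, 14)
3G: (13, 14) + (10, 8). λ = (8 - 14)/(10 - 13) ≡ 11/14 mod 17. 14⁻¹ ≡ 11 (mod 17), so λ ≡ 2.
  x = λ² - 13 - 10 = 4 - 23 ≡ 15; y = λ·(13 - 15) - 14 ≡ 16. → (15, 16)
4G: (15, 16) + (10, 8). λ = (8 - 16)/(10 - 15) ≡ 9/12 mod 17. 12⁻¹ ≡ 10 (mod 17), so λ ≡ 5.
  x = λ² - 15 - 10 = 25 - 25 ≡ 0; y = λ·(15 - 0) - 16 ≡ 8. → (0, 8)
5G: (0, 8) + (10, 8). λ = (8 - 8)/(10 - 0) ≡ 0/10 mod 17. 10⁻¹ ≡ 12 (mod 17), so λ ≡ 0.
  x = λ² - 0 - 10 = 0 - 10 ≡ 7; y = λ·(0 - 7) - 8 ≡ 9. → (7, 9)
6G: (7, 9) + (10, 8). λ = (8 - 9)/(10 - 7) ≡ 16/3 mod 17. 3⁻¹ ≡ 6 (mod 17) since 3·6 = 18 ≡ 1, so λ ≡ 11.
  x = λ² - 7 - 10 = 121 - 17 ≡ 2; y = λ·(7 - 2) - 9 ≡ 12. → (2, 12)
7G: (2, 12) + (10, 8). λ = (8 - 12)/(10 - 2) ≡ 13/8 mod 17. 8⁻¹ ≡ 15 (mod 17) since 8·15 = 120 ≡ 1, so λ ≡ 8.
  x = λ² - 2 - 10 = 64 - 12 ≡ 1; y = λ·(2 - 1) - 12 ≡ 13. → (1, 13)
8G: (1, 13) + (10, 8). λ = (8 - 13)/(10 - 1) ≡ 12/9 mod 17. 9⁻¹ ≡ 2 (mod 17), so λ ≡ 7.
  x = λ² - 1 - 10 = 49 - 11 ≡ 4; y = λ·(1 - 4) - 13 ≡ 0. → (4, 0)
9G: (4, 0) + (10, 8). λ = (8 - 0)/(10 - 4) ≡ 8/6 mod 17. 6⁻¹ ≡ 3 (mod 17) since 6·3 = 18 ≡ 1, so λ ≡ 7.
  x = λ² - 4 - 10 = 49 - 14 ≡ 1; y = λ·(4 - 1) - 0 ≡ 4. → (1, 4)
10G: (1, 4) + (10, 8). λ = (8 - 4)/(10 - 1) ≡ 4/9 mod 17. 9⁻¹ ≡ 2 (mod 17), so λ ≡ 8.
  x = λ² - 1 - 10 = 64 - 11 ≡ 2; y = λ·(1 - 2) - 4 ≡ 5. → (2, 5)
11G: (2, 5) + (10, 8). λ = (8 - 5)/(10 - 2) ≡ 3/8 mod 17. 8⁻¹ ≡ 15 (mod 17), so λ ≡ 11.
  x = λ² - 2 - 10 = 121 - 12 ≡ 7; y = λ·(2 - 7) - 5 ≡ 8. → (7, 8)

(7, 8)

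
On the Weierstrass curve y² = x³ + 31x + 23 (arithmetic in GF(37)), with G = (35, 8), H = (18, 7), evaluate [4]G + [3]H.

(11, 17)

First 4G:
Repeated addition: build up to 4G.
2G: tangent at (35, 8): λ = (3·35² + 31)/(2·8) ≡ 6/16. 16⁻¹ ≡ 7 (mod 37), so λ ≡ 6·7 ≡ 5.
  x = λ² - 35 - 35 = 25 - 70 ≡ 29; y = λ·(35 - 29) - 8 ≡ 22. → (29, 22)
3G: (29, 22) + (35, 8). λ = (8 - 22)/(35 - 29) ≡ 23/6 mod 37. 6⁻¹ ≡ 31 (mod 37), so λ ≡ 10.
  x = λ² - 29 - 35 = 100 - 64 ≡ 36; y = λ·(29 - 36) - 22 ≡ 19. → (36, 19)
4G: (36, 19) + (35, 8). λ = (8 - 19)/(35 - 36) ≡ 26/36 mod 37. 36⁻¹ ≡ 36 (mod 37), so λ ≡ 11.
  x = λ² - 36 - 35 = 121 - 71 ≡ 13; y = λ·(36 - 13) - 19 ≡ 12. → (13, 12)
4G = (13, 12).
Next 3H:
Repeated addition: build up to 3H.
2H: tangent at (18, 7): λ = (3·18² + 31)/(2·7) ≡ 4/14. 14⁻¹ ≡ 8 (mod 37), so λ ≡ 4·8 ≡ 32.
  x = λ² - 18 - 18 = 1024 - 36 ≡ 26; y = λ·(18 - 26) - 7 ≡ 33. → (26, 33)
3H: (26, 33) + (18, 7). λ = (7 - 33)/(18 - 26) ≡ 11/29 mod 37. 29⁻¹ ≡ 23 (mod 37), so λ ≡ 31.
  x = λ² - 26 - 18 = 961 - 44 ≡ 29; y = λ·(26 - 29) - 33 ≡ 22. → (29, 22)
3H = (29, 22).
Finally 4G + 3H:
(13, 12) + (29, 22). λ = (22 - 12)/(29 - 13) ≡ 10/16 mod 37. 16⁻¹ ≡ 7 (mod 37) since 16·7 = 112 ≡ 1, so λ ≡ 33.
  x = λ² - 13 - 29 = 1089 - 42 ≡ 11; y = λ·(13 - 11) - 12 ≡ 17. → (11, 17)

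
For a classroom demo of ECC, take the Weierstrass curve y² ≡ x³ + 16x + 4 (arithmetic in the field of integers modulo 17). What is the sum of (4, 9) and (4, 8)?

The two points share x = 4 and their y-coordinates satisfy 9 + 8 ≡ 0 (mod 17), so they are inverses. Their sum is ∞.

O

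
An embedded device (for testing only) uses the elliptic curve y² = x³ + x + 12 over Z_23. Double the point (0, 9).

tangent at (0, 9): λ = (3·0² + 1)/(2·9) ≡ 1/18. 18⁻¹ ≡ 9 (mod 23), so λ ≡ 1·9 ≡ 9.
  x = λ² - 0 - 0 = 81 - 0 ≡ 12; y = λ·(0 - 12) - 9 ≡ 21. → (12, 21)

(12, 21)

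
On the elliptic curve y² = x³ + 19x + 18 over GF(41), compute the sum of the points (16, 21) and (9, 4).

(6, 15)

(16, 21) + (9, 4). λ = (4 - 21)/(9 - 16) ≡ 24/34 mod 41. 34⁻¹ ≡ 35 (mod 41), so λ ≡ 20.
  x = λ² - 16 - 9 = 400 - 25 ≡ 6; y = λ·(16 - 6) - 21 ≡ 15. → (6, 15)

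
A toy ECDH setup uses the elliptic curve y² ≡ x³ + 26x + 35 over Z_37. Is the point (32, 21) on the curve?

no

y² = 21² ≡ 34; x³ + 26x + 35 = 33635 ≡ 2 (mod 37). 34 ≠ 2.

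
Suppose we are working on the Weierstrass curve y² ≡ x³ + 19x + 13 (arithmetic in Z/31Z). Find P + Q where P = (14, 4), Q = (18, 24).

(24, 8)

(14, 4) + (18, 24). λ = (24 - 4)/(18 - 14) ≡ 20/4 mod 31. 4⁻¹ ≡ 8 (mod 31) since 4·8 = 32 ≡ 1, so λ ≡ 5.
  x = λ² - 14 - 18 = 25 - 32 ≡ 24; y = λ·(14 - 24) - 4 ≡ 8. → (24, 8)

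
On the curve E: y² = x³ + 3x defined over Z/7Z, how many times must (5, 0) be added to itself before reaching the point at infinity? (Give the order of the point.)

2

2P: (5, 0) + (5, 0): same x and y₁ ≡ -y₂, so the sum is the point at infinity.
2P = the point at infinity, so the order is 2.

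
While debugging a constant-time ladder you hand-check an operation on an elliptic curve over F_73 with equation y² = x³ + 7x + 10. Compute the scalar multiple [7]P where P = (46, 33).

Repeated addition: build up to 7P.
2P: tangent at (46, 33): λ = (3·46² + 7)/(2·33) ≡ 4/66. 66⁻¹ ≡ 52 (mod 73), so λ ≡ 4·52 ≡ 62.
  x = λ² - 46 - 46 = 3844 - 92 ≡ 29; y = λ·(46 - 29) - 33 ≡ 72. → (29, 72)
3P: (29, 72) + (46, 33). λ = (33 - 72)/(46 - 29) ≡ 34/17 mod 73. 17⁻¹ ≡ 43 (mod 73), so λ ≡ 2.
  x = λ² - 29 - 46 = 4 - 75 ≡ 2; y = λ·(29 - 2) - 72 ≡ 55. → (2, 55)
4P: (2, 55) + (46, 33). λ = (33 - 55)/(46 - 2) ≡ 51/44 mod 73. 44⁻¹ ≡ 5 (mod 73), so λ ≡ 36.
  x = λ² - 2 - 46 = 1296 - 48 ≡ 7; y = λ·(2 - 7) - 55 ≡ 57. → (7, 57)
5P: (7, 57) + (46, 33). λ = (33 - 57)/(46 - 7) ≡ 49/39 mod 73. 39⁻¹ ≡ 15 (mod 73) since 39·15 = 585 ≡ 1, so λ ≡ 5.
  x = λ² - 7 - 46 = 25 - 53 ≡ 45; y = λ·(7 - 45) - 57 ≡ 45. → (45, 45)
6P: (45, 45) + (46, 33). λ = (33 - 45)/(46 - 45) ≡ 61/1 mod 73. 1⁻¹ ≡ 1 (mod 73), so λ ≡ 61.
  x = λ² - 45 - 46 = 3721 - 91 ≡ 53; y = λ·(45 - 53) - 45 ≡ 51. → (53, 51)
7P: (53, 51) + (46, 33). λ = (33 - 51)/(46 - 53) ≡ 55/66 mod 73. 66⁻¹ ≡ 52 (mod 73), so λ ≡ 13.
  x = λ² - 53 - 46 = 169 - 99 ≡ 70; y = λ·(53 - 70) - 51 ≡ 20. → (70, 20)

(70, 20)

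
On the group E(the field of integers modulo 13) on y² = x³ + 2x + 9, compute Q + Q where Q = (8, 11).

(6, 9)

tangent at (8, 11): λ = (3·8² + 2)/(2·11) ≡ 12/9. 9⁻¹ ≡ 3 (mod 13), so λ ≡ 12·3 ≡ 10.
  x = λ² - 8 - 8 = 100 - 16 ≡ 6; y = λ·(8 - 6) - 11 ≡ 9. → (6, 9)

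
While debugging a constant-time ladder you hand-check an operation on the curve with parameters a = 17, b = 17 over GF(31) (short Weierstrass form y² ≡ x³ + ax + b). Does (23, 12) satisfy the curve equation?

y² = 12² ≡ 20; x³ + 17x + 17 = 12575 ≡ 20 (mod 31). 20 = 20.

yes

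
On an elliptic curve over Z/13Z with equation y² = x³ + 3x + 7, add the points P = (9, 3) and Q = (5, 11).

(3, 11)

(9, 3) + (5, 11). λ = (11 - 3)/(5 - 9) ≡ 8/9 mod 13. 9⁻¹ ≡ 3 (mod 13), so λ ≡ 11.
  x = λ² - 9 - 5 = 121 - 14 ≡ 3; y = λ·(9 - 3) - 3 ≡ 11. → (3, 11)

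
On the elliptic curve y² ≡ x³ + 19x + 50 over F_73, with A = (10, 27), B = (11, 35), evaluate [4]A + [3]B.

(14, 40)

First 4A:
Double-and-add on 4 = (100)₂. Start with A = (10, 27) for the leading 1-bit.
double: tangent at (10, 27): λ = (3·10² + 19)/(2·27) ≡ 27/54. 54⁻¹ ≡ 23 (mod 73), so λ ≡ 27·23 ≡ 37.
  x = λ² - 10 - 10 = 1369 - 20 ≡ 35; y = λ·(10 - 35) - 27 ≡ 70. → (35, 70)
double: tangent at (35, 70): λ = (3·35² + 19)/(2·70) ≡ 44/67. 67⁻¹ ≡ 12 (mod 73), so λ ≡ 44·12 ≡ 17.
  x = λ² - 35 - 35 = 289 - 70 ≡ 0; y = λ·(35 - 0) - 70 ≡ 14. → (0, 14)
4A = (0, 14).
Next 3B:
Repeated addition: build up to 3B.
2B: tangent at (11, 35): λ = (3·11² + 19)/(2·35) ≡ 17/70. 70⁻¹ ≡ 24 (mod 73), so λ ≡ 17·24 ≡ 43.
  x = λ² - 11 - 11 = 1849 - 22 ≡ 2; y = λ·(11 - 2) - 35 ≡ 60. → (2, 60)
3B: (2, 60) + (11, 35). λ = (35 - 60)/(11 - 2) ≡ 48/9 mod 73. 9⁻¹ ≡ 65 (mod 73) since 9·65 = 585 ≡ 1, so λ ≡ 54.
  x = λ² - 2 - 11 = 2916 - 13 ≡ 56; y = λ·(2 - 56) - 60 ≡ 17. → (56, 17)
3B = (56, 17).
Finally 4A + 3B:
(0, 14) + (56, 17). λ = (17 - 14)/(56 - 0) ≡ 3/56 mod 73. 56⁻¹ ≡ 30 (mod 73), so λ ≡ 17.
  x = λ² - 0 - 56 = 289 - 56 ≡ 14; y = λ·(0 - 14) - 14 ≡ 40. → (14, 40)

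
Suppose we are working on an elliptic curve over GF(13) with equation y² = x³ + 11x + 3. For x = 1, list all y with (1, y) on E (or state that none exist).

none

x³ + 11x + 3 = 15 ≡ 2 (mod 13).
2 is a non-residue mod 13; no y exists.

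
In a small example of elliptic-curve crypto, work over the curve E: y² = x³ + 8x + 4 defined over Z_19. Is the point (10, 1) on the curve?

y² = 1² ≡ 1; x³ + 8x + 4 = 1084 ≡ 1 (mod 19). 1 = 1.

yes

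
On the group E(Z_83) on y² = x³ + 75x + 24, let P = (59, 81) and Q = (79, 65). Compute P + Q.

(59, 81) + (79, 65). λ = (65 - 81)/(79 - 59) ≡ 67/20 mod 83. 20⁻¹ ≡ 54 (mod 83), so λ ≡ 49.
  x = λ² - 59 - 79 = 2401 - 138 ≡ 22; y = λ·(59 - 22) - 81 ≡ 72. → (22, 72)

(22, 72)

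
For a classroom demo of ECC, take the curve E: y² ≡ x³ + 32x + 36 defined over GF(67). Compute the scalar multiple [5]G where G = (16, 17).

Double-and-add on 5 = (101)₂. Start with G = (16, 17) for the leading 1-bit.
double: tangent at (16, 17): λ = (3·16² + 32)/(2·17) ≡ 63/34. 34⁻¹ ≡ 2 (mod 67), so λ ≡ 63·2 ≡ 59.
  x = λ² - 16 - 16 = 3481 - 32 ≡ 32; y = λ·(16 - 32) - 17 ≡ 44. → (32, 44)
double: tangent at (32, 44): λ = (3·32² + 32)/(2·44) ≡ 22/21. 21⁻¹ ≡ 16 (mod 67), so λ ≡ 22·16 ≡ 17.
  x = λ² - 32 - 32 = 289 - 64 ≡ 24; y = λ·(32 - 24) - 44 ≡ 25. → (24, 25)
add G: (24, 25) + (16, 17). λ = (17 - 25)/(16 - 24) ≡ 59/59 mod 67. 59⁻¹ ≡ 25 (mod 67), so λ ≡ 1.
  x = λ² - 24 - 16 = 1 - 40 ≡ 28; y = λ·(24 - 28) - 25 ≡ 38. → (28, 38)

(28, 38)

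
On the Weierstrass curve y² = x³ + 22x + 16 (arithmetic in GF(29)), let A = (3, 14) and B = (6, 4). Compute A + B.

(3, 14) + (6, 4). λ = (4 - 14)/(6 - 3) ≡ 19/3 mod 29. 3⁻¹ ≡ 10 (mod 29), so λ ≡ 16.
  x = λ² - 3 - 6 = 256 - 9 ≡ 15; y = λ·(3 - 15) - 14 ≡ 26. → (15, 26)

(15, 26)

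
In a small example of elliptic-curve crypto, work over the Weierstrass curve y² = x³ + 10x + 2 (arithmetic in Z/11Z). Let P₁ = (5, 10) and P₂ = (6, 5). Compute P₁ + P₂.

(3, 2)

(5, 10) + (6, 5). λ = (5 - 10)/(6 - 5) ≡ 6/1 mod 11. 1⁻¹ ≡ 1 (mod 11), so λ ≡ 6.
  x = λ² - 5 - 6 = 36 - 11 ≡ 3; y = λ·(5 - 3) - 10 ≡ 2. → (3, 2)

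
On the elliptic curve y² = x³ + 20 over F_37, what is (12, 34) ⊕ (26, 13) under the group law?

(12, 34) + (26, 13). λ = (13 - 34)/(26 - 12) ≡ 16/14 mod 37. 14⁻¹ ≡ 8 (mod 37), so λ ≡ 17.
  x = λ² - 12 - 26 = 289 - 38 ≡ 29; y = λ·(12 - 29) - 34 ≡ 10. → (29, 10)

(29, 10)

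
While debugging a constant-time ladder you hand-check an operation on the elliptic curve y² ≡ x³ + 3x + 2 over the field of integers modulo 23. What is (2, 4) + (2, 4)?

(20, 14)

tangent at (2, 4): λ = (3·2² + 3)/(2·4) ≡ 15/8. 8⁻¹ ≡ 3 (mod 23), so λ ≡ 15·3 ≡ 22.
  x = λ² - 2 - 2 = 484 - 4 ≡ 20; y = λ·(2 - 20) - 4 ≡ 14. → (20, 14)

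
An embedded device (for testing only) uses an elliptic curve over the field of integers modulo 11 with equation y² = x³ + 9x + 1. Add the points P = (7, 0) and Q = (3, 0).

(7, 0) + (3, 0). λ = (0 - 0)/(3 - 7) ≡ 0/7 mod 11. 7⁻¹ ≡ 8 (mod 11), so λ ≡ 0.
  x = λ² - 7 - 3 = 0 - 10 ≡ 1; y = λ·(7 - 1) - 0 ≡ 0. → (1, 0)

(1, 0)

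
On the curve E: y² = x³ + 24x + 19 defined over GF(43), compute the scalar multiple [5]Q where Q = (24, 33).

(23, 28)

Repeated addition: build up to 5Q.
2Q: tangent at (24, 33): λ = (3·24² + 24)/(2·33) ≡ 32/23. 23⁻¹ ≡ 15 (mod 43), so λ ≡ 32·15 ≡ 7.
  x = λ² - 24 - 24 = 49 - 48 ≡ 1; y = λ·(24 - 1) - 33 ≡ 42. → (1, 42)
3Q: (1, 42) + (24, 33). λ = (33 - 42)/(24 - 1) ≡ 34/23 mod 43. 23⁻¹ ≡ 15 (mod 43) since 23·15 = 345 ≡ 1, so λ ≡ 37.
  x = λ² - 1 - 24 = 1369 - 25 ≡ 11; y = λ·(1 - 11) - 42 ≡ 18. → (11, 18)
4Q: (11, 18) + (24, 33). λ = (33 - 18)/(24 - 11) ≡ 15/13 mod 43. 13⁻¹ ≡ 10 (mod 43), so λ ≡ 21.
  x = λ² - 11 - 24 = 441 - 35 ≡ 19; y = λ·(11 - 19) - 18 ≡ 29. → (19, 29)
5Q: (19, 29) + (24, 33). λ = (33 - 29)/(24 - 19) ≡ 4/5 mod 43. 5⁻¹ ≡ 26 (mod 43) since 5·26 = 130 ≡ 1, so λ ≡ 18.
  x = λ² - 19 - 24 = 324 - 43 ≡ 23; y = λ·(19 - 23) - 29 ≡ 28. → (23, 28)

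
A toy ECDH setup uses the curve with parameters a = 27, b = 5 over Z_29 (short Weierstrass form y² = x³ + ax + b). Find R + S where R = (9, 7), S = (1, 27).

(9, 7) + (1, 27). λ = (27 - 7)/(1 - 9) ≡ 20/21 mod 29. 21⁻¹ ≡ 18 (mod 29) since 21·18 = 378 ≡ 1, so λ ≡ 12.
  x = λ² - 9 - 1 = 144 - 10 ≡ 18; y = λ·(9 - 18) - 7 ≡ 1. → (18, 1)

(18, 1)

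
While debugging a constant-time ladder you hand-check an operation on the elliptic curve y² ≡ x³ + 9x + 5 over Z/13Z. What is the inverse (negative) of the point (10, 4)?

-(10, 4) = (10, -4 mod 13) = (10, 9).

(10, 9)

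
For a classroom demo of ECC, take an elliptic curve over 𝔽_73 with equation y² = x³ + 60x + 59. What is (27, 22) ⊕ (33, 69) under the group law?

(48, 69)

(27, 22) + (33, 69). λ = (69 - 22)/(33 - 27) ≡ 47/6 mod 73. 6⁻¹ ≡ 61 (mod 73), so λ ≡ 20.
  x = λ² - 27 - 33 = 400 - 60 ≡ 48; y = λ·(27 - 48) - 22 ≡ 69. → (48, 69)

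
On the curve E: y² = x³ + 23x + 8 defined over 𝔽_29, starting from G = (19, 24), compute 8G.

Repeated addition: build up to 8G.
2G: tangent at (19, 24): λ = (3·19² + 23)/(2·24) ≡ 4/19. 19⁻¹ ≡ 26 (mod 29) since 19·26 = 494 ≡ 1, so λ ≡ 4·26 ≡ 17.
  x = λ² - 19 - 19 = 289 - 38 ≡ 19; y = λ·(19 - 19) - 24 ≡ 5. → (19, 5)
3G: (19, 5) + (19, 24): same x and y₁ ≡ -y₂, so the sum is O.
4G: O + (19, 24) = (19, 24) (identity).
5G: tangent at (19, 24): λ = (3·19² + 23)/(2·24) ≡ 4/19. 19⁻¹ ≡ 26 (mod 29) since 19·26 = 494 ≡ 1, so λ ≡ 4·26 ≡ 17.
  x = λ² - 19 - 19 = 289 - 38 ≡ 19; y = λ·(19 - 19) - 24 ≡ 5. → (19, 5)
6G: (19, 5) + (19, 24): same x and y₁ ≡ -y₂, so the sum is O.
7G: O + (19, 24) = (19, 24) (identity).
8G: tangent at (19, 24): λ = (3·19² + 23)/(2·24) ≡ 4/19. 19⁻¹ ≡ 26 (mod 29), so λ ≡ 4·26 ≡ 17.
  x = λ² - 19 - 19 = 289 - 38 ≡ 19; y = λ·(19 - 19) - 24 ≡ 5. → (19, 5)

(19, 5)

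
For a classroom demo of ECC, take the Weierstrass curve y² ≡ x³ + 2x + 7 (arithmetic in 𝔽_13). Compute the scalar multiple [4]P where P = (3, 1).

(10, 0)

Double-and-add on 4 = (100)₂. Start with P = (3, 1) for the leading 1-bit.
double: tangent at (3, 1): λ = (3·3² + 2)/(2·1) ≡ 3/2. 2⁻¹ ≡ 7 (mod 13), so λ ≡ 3·7 ≡ 8.
  x = λ² - 3 - 3 = 64 - 6 ≡ 6; y = λ·(3 - 6) - 1 ≡ 1. → (6, 1)
double: tangent at (6, 1): λ = (3·6² + 2)/(2·1) ≡ 6/2. 2⁻¹ ≡ 7 (mod 13), so λ ≡ 6·7 ≡ 3.
  x = λ² - 6 - 6 = 9 - 12 ≡ 10; y = λ·(6 - 10) - 1 ≡ 0. → (10, 0)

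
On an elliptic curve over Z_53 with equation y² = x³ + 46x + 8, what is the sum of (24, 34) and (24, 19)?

O

The two points share x = 24 and their y-coordinates satisfy 34 + 19 ≡ 0 (mod 53), so they are inverses. Their sum is 𝒪.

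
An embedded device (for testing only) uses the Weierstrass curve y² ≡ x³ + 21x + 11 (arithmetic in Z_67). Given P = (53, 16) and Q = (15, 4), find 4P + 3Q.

First 4P:
Repeated addition: build up to 4P.
2P: tangent at (53, 16): λ = (3·53² + 21)/(2·16) ≡ 6/32. 32⁻¹ ≡ 44 (mod 67) since 32·44 = 1408 ≡ 1, so λ ≡ 6·44 ≡ 63.
  x = λ² - 53 - 53 = 3969 - 106 ≡ 44; y = λ·(53 - 44) - 16 ≡ 15. → (44, 15)
3P: (44, 15) + (53, 16). λ = (16 - 15)/(53 - 44) ≡ 1/9 mod 67. 9⁻¹ ≡ 15 (mod 67), so λ ≡ 15.
  x = λ² - 44 - 53 = 225 - 97 ≡ 61; y = λ·(44 - 61) - 15 ≡ 65. → (61, 65)
4P: (61, 65) + (53, 16). λ = (16 - 65)/(53 - 61) ≡ 18/59 mod 67. 59⁻¹ ≡ 25 (mod 67), so λ ≡ 48.
  x = λ² - 61 - 53 = 2304 - 114 ≡ 46; y = λ·(61 - 46) - 65 ≡ 52. → (46, 52)
4P = (46, 52).
Next 3Q:
Repeated addition: build up to 3Q.
2Q: tangent at (15, 4): λ = (3·15² + 21)/(2·4) ≡ 26/8. 8⁻¹ ≡ 42 (mod 67), so λ ≡ 26·42 ≡ 20.
  x = λ² - 15 - 15 = 400 - 30 ≡ 35; y = λ·(15 - 35) - 4 ≡ 65. → (35, 65)
3Q: (35, 65) + (15, 4). λ = (4 - 65)/(15 - 35) ≡ 6/47 mod 67. 47⁻¹ ≡ 10 (mod 67), so λ ≡ 60.
  x = λ² - 35 - 15 = 3600 - 50 ≡ 66; y = λ·(35 - 66) - 65 ≡ 18. → (66, 18)
3Q = (66, 18).
Finally 4P + 3Q:
(46, 52) + (66, 18). λ = (18 - 52)/(66 - 46) ≡ 33/20 mod 67. 20⁻¹ ≡ 57 (mod 67), so λ ≡ 5.
  x = λ² - 46 - 66 = 25 - 112 ≡ 47; y = λ·(46 - 47) - 52 ≡ 10. → (47, 10)

(47, 10)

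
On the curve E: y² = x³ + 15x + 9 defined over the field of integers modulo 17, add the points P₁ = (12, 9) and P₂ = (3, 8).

(6, 3)

(12, 9) + (3, 8). λ = (8 - 9)/(3 - 12) ≡ 16/8 mod 17. 8⁻¹ ≡ 15 (mod 17), so λ ≡ 2.
  x = λ² - 12 - 3 = 4 - 15 ≡ 6; y = λ·(12 - 6) - 9 ≡ 3. → (6, 3)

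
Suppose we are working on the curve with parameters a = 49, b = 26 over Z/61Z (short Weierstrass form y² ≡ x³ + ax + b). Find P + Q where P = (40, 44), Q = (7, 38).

(10, 28)

(40, 44) + (7, 38). λ = (38 - 44)/(7 - 40) ≡ 55/28 mod 61. 28⁻¹ ≡ 24 (mod 61) since 28·24 = 672 ≡ 1, so λ ≡ 39.
  x = λ² - 40 - 7 = 1521 - 47 ≡ 10; y = λ·(40 - 10) - 44 ≡ 28. → (10, 28)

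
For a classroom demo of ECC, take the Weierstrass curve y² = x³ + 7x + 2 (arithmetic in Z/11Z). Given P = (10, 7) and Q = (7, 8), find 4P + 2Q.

First 4P:
Double-and-add on 4 = (100)₂. Start with P = (10, 7) for the leading 1-bit.
double: tangent at (10, 7): λ = (3·10² + 7)/(2·7) ≡ 10/3. 3⁻¹ ≡ 4 (mod 11), so λ ≡ 10·4 ≡ 7.
  x = λ² - 10 - 10 = 49 - 20 ≡ 7; y = λ·(10 - 7) - 7 ≡ 3. → (7, 3)
double: tangent at (7, 3): λ = (3·7² + 7)/(2·3) ≡ 0/6. 6⁻¹ ≡ 2 (mod 11), so λ ≡ 0·2 ≡ 0.
  x = λ² - 7 - 7 = 0 - 14 ≡ 8; y = λ·(7 - 8) - 3 ≡ 8. → (8, 8)
4P = (8, 8).
Next 2Q:
Repeated addition: build up to 2Q.
2Q: tangent at (7, 8): λ = (3·7² + 7)/(2·8) ≡ 0/5. 5⁻¹ ≡ 9 (mod 11), so λ ≡ 0·9 ≡ 0.
  x = λ² - 7 - 7 = 0 - 14 ≡ 8; y = λ·(7 - 8) - 8 ≡ 3. → (8, 3)
2Q = (8, 3).
Finally 4P + 2Q:
(8, 8) + (8, 3): same x and y₁ ≡ -y₂, so the sum is ∞.

O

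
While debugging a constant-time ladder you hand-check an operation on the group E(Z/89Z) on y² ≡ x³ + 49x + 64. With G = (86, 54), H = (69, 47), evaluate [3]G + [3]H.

(36, 35)

First 3G:
Repeated addition: build up to 3G.
2G: tangent at (86, 54): λ = (3·86² + 49)/(2·54) ≡ 76/19. 19⁻¹ ≡ 75 (mod 89) since 19·75 = 1425 ≡ 1, so λ ≡ 76·75 ≡ 4.
  x = λ² - 86 - 86 = 16 - 172 ≡ 22; y = λ·(86 - 22) - 54 ≡ 24. → (22, 24)
3G: (22, 24) + (86, 54). λ = (54 - 24)/(86 - 22) ≡ 30/64 mod 89. 64⁻¹ ≡ 32 (mod 89), so λ ≡ 70.
  x = λ² - 22 - 86 = 4900 - 108 ≡ 75; y = λ·(22 - 75) - 24 ≡ 4. → (75, 4)
3G = (75, 4).
Next 3H:
Repeated addition: build up to 3H.
2H: tangent at (69, 47): λ = (3·69² + 49)/(2·47) ≡ 3/5. 5⁻¹ ≡ 18 (mod 89) since 5·18 = 90 ≡ 1, so λ ≡ 3·18 ≡ 54.
  x = λ² - 69 - 69 = 2916 - 138 ≡ 19; y = λ·(69 - 19) - 47 ≡ 72. → (19, 72)
3H: (19, 72) + (69, 47). λ = (47 - 72)/(69 - 19) ≡ 64/50 mod 89. 50⁻¹ ≡ 73 (mod 89), so λ ≡ 44.
  x = λ² - 19 - 69 = 1936 - 88 ≡ 68; y = λ·(19 - 68) - 72 ≡ 86. → (68, 86)
3H = (68, 86).
Finally 3G + 3H:
(75, 4) + (68, 86). λ = (86 - 4)/(68 - 75) ≡ 82/82 mod 89. 82⁻¹ ≡ 38 (mod 89) since 82·38 = 3116 ≡ 1, so λ ≡ 1.
  x = λ² - 75 - 68 = 1 - 143 ≡ 36; y = λ·(75 - 36) - 4 ≡ 35. → (36, 35)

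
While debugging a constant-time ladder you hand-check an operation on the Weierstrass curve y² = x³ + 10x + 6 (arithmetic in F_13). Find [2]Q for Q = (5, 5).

(7, 4)

tangent at (5, 5): λ = (3·5² + 10)/(2·5) ≡ 7/10. 10⁻¹ ≡ 4 (mod 13) since 10·4 = 40 ≡ 1, so λ ≡ 7·4 ≡ 2.
  x = λ² - 5 - 5 = 4 - 10 ≡ 7; y = λ·(5 - 7) - 5 ≡ 4. → (7, 4)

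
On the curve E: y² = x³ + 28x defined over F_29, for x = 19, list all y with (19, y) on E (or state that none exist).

5, 24

x³ + 28x + 0 = 7391 ≡ 25 (mod 29).
Square roots of 25 mod 29: 5 and 24 (since 5² = 25 ≡ 25).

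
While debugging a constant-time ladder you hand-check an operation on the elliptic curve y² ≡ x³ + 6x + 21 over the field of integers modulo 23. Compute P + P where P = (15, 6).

tangent at (15, 6): λ = (3·15² + 6)/(2·6) ≡ 14/12. 12⁻¹ ≡ 2 (mod 23), so λ ≡ 14·2 ≡ 5.
  x = λ² - 15 - 15 = 25 - 30 ≡ 18; y = λ·(15 - 18) - 6 ≡ 2. → (18, 2)

(18, 2)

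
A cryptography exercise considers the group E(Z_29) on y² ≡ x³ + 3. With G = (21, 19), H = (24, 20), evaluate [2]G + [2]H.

First 2G:
Repeated addition: build up to 2G.
2G: tangent at (21, 19): λ = (3·21² + 0)/(2·19) ≡ 18/9. 9⁻¹ ≡ 13 (mod 29) since 9·13 = 117 ≡ 1, so λ ≡ 18·13 ≡ 2.
  x = λ² - 21 - 21 = 4 - 42 ≡ 20; y = λ·(21 - 20) - 19 ≡ 12. → (20, 12)
2G = (20, 12).
Next 2H:
Repeated addition: build up to 2H.
2H: tangent at (24, 20): λ = (3·24² + 0)/(2·20) ≡ 17/11. 11⁻¹ ≡ 8 (mod 29), so λ ≡ 17·8 ≡ 20.
  x = λ² - 24 - 24 = 400 - 48 ≡ 4; y = λ·(24 - 4) - 20 ≡ 3. → (4, 3)
2H = (4, 3).
Finally 2G + 2H:
(20, 12) + (4, 3). λ = (3 - 12)/(4 - 20) ≡ 20/13 mod 29. 13⁻¹ ≡ 9 (mod 29) since 13·9 = 117 ≡ 1, so λ ≡ 6.
  x = λ² - 20 - 4 = 36 - 24 ≡ 12; y = λ·(20 - 12) - 12 ≡ 7. → (12, 7)

(12, 7)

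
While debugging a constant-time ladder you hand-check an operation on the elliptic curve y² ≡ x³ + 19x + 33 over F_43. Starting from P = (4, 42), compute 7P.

Double-and-add on 7 = (111)₂. Start with P = (4, 42) for the leading 1-bit.
double: tangent at (4, 42): λ = (3·4² + 19)/(2·42) ≡ 24/41. 41⁻¹ ≡ 21 (mod 43) since 41·21 = 861 ≡ 1, so λ ≡ 24·21 ≡ 31.
  x = λ² - 4 - 4 = 961 - 8 ≡ 7; y = λ·(4 - 7) - 42 ≡ 37. → (7, 37)
add P: (7, 37) + (4, 42). λ = (42 - 37)/(4 - 7) ≡ 5/40 mod 43. 40⁻¹ ≡ 14 (mod 43) since 40·14 = 560 ≡ 1, so λ ≡ 27.
  x = λ² - 7 - 4 = 729 - 11 ≡ 30; y = λ·(7 - 30) - 37 ≡ 30. → (30, 30)
double: tangent at (30, 30): λ = (3·30² + 19)/(2·30) ≡ 10/17. 17⁻¹ ≡ 38 (mod 43), so λ ≡ 10·38 ≡ 36.
  x = λ² - 30 - 30 = 1296 - 60 ≡ 32; y = λ·(30 - 32) - 30 ≡ 27. → (32, 27)
add P: (32, 27) + (4, 42). λ = (42 - 27)/(4 - 32) ≡ 15/15 mod 43. 15⁻¹ ≡ 23 (mod 43), so λ ≡ 1.
  x = λ² - 32 - 4 = 1 - 36 ≡ 8; y = λ·(32 - 8) - 27 ≡ 40. → (8, 40)

(8, 40)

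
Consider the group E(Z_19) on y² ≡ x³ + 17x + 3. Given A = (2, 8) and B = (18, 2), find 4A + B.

(6, 6)

First 4A:
Double-and-add on 4 = (100)₂. Start with A = (2, 8) for the leading 1-bit.
double: tangent at (2, 8): λ = (3·2² + 17)/(2·8) ≡ 10/16. 16⁻¹ ≡ 6 (mod 19) since 16·6 = 96 ≡ 1, so λ ≡ 10·6 ≡ 3.
  x = λ² - 2 - 2 = 9 - 4 ≡ 5; y = λ·(2 - 5) - 8 ≡ 2. → (5, 2)
double: tangent at (5, 2): λ = (3·5² + 17)/(2·2) ≡ 16/4. 4⁻¹ ≡ 5 (mod 19) since 4·5 = 20 ≡ 1, so λ ≡ 16·5 ≡ 4.
  x = λ² - 5 - 5 = 16 - 10 ≡ 6; y = λ·(5 - 6) - 2 ≡ 13. → (6, 13)
4A = (6, 13).
Finally 4A + B:
(6, 13) + (18, 2). λ = (2 - 13)/(18 - 6) ≡ 8/12 mod 19. 12⁻¹ ≡ 8 (mod 19) since 12·8 = 96 ≡ 1, so λ ≡ 7.
  x = λ² - 6 - 18 = 49 - 24 ≡ 6; y = λ·(6 - 6) - 13 ≡ 6. → (6, 6)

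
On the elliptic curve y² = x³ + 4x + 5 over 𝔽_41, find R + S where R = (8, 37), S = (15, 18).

(8, 37) + (15, 18). λ = (18 - 37)/(15 - 8) ≡ 22/7 mod 41. 7⁻¹ ≡ 6 (mod 41), so λ ≡ 9.
  x = λ² - 8 - 15 = 81 - 23 ≡ 17; y = λ·(8 - 17) - 37 ≡ 5. → (17, 5)

(17, 5)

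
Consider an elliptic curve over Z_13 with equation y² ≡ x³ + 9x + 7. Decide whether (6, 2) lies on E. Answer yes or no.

yes

y² = 2² ≡ 4; x³ + 9x + 7 = 277 ≡ 4 (mod 13). 4 = 4.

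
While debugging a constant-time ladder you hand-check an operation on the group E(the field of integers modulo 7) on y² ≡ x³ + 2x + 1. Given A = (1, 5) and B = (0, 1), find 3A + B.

(1, 5)

First 3A:
Repeated addition: build up to 3A.
2A: tangent at (1, 5): λ = (3·1² + 2)/(2·5) ≡ 5/3. 3⁻¹ ≡ 5 (mod 7), so λ ≡ 5·5 ≡ 4.
  x = λ² - 1 - 1 = 16 - 2 ≡ 0; y = λ·(1 - 0) - 5 ≡ 6. → (0, 6)
3A: (0, 6) + (1, 5). λ = (5 - 6)/(1 - 0) ≡ 6/1 mod 7. 1⁻¹ ≡ 1 (mod 7) since 1·1 = 1 ≡ 1, so λ ≡ 6.
  x = λ² - 0 - 1 = 36 - 1 ≡ 0; y = λ·(0 - 0) - 6 ≡ 1. → (0, 1)
3A = (0, 1).
Finally 3A + B:
tangent at (0, 1): λ = (3·0² + 2)/(2·1) ≡ 2/2. 2⁻¹ ≡ 4 (mod 7), so λ ≡ 2·4 ≡ 1.
  x = λ² - 0 - 0 = 1 - 0 ≡ 1; y = λ·(0 - 1) - 1 ≡ 5. → (1, 5)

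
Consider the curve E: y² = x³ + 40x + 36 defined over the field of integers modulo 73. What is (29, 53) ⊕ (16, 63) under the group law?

(29, 53) + (16, 63). λ = (63 - 53)/(16 - 29) ≡ 10/60 mod 73. 60⁻¹ ≡ 28 (mod 73), so λ ≡ 61.
  x = λ² - 29 - 16 = 3721 - 45 ≡ 26; y = λ·(29 - 26) - 53 ≡ 57. → (26, 57)

(26, 57)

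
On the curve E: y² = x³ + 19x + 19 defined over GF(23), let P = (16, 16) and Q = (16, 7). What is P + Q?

The two points share x = 16 and their y-coordinates satisfy 16 + 7 ≡ 0 (mod 23), so they are inverses. Their sum is O.

O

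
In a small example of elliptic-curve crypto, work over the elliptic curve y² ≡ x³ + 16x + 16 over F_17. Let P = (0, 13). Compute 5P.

(16, 4)

Repeated addition: build up to 5P.
2P: tangent at (0, 13): λ = (3·0² + 16)/(2·13) ≡ 16/9. 9⁻¹ ≡ 2 (mod 17) since 9·2 = 18 ≡ 1, so λ ≡ 16·2 ≡ 15.
  x = λ² - 0 - 0 = 225 - 0 ≡ 4; y = λ·(0 - 4) - 13 ≡ 12. → (4, 12)
3P: (4, 12) + (0, 13). λ = (13 - 12)/(0 - 4) ≡ 1/13 mod 17. 13⁻¹ ≡ 4 (mod 17), so λ ≡ 4.
  x = λ² - 4 - 0 = 16 - 4 ≡ 12; y = λ·(4 - 12) - 12 ≡ 7. → (12, 7)
4P: (12, 7) + (0, 13). λ = (13 - 7)/(0 - 12) ≡ 6/5 mod 17. 5⁻¹ ≡ 7 (mod 17), so λ ≡ 8.
  x = λ² - 12 - 0 = 64 - 12 ≡ 1; y = λ·(12 - 1) - 7 ≡ 13. → (1, 13)
5P: (1, 13) + (0, 13). λ = (13 - 13)/(0 - 1) ≡ 0/16 mod 17. 16⁻¹ ≡ 16 (mod 17), so λ ≡ 0.
  x = λ² - 1 - 0 = 0 - 1 ≡ 16; y = λ·(1 - 16) - 13 ≡ 4. → (16, 4)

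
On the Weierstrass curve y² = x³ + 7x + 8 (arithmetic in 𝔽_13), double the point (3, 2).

tangent at (3, 2): λ = (3·3² + 7)/(2·2) ≡ 8/4. 4⁻¹ ≡ 10 (mod 13) since 4·10 = 40 ≡ 1, so λ ≡ 8·10 ≡ 2.
  x = λ² - 3 - 3 = 4 - 6 ≡ 11; y = λ·(3 - 11) - 2 ≡ 8. → (11, 8)

(11, 8)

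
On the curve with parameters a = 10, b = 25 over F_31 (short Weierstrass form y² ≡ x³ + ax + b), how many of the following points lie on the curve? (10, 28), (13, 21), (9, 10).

2

(10, 28): 28² ≡ 9, rhs ≡ 9 → on.
(13, 21): 21² ≡ 7, rhs ≡ 27 → off.
(9, 10): 10² ≡ 7, rhs ≡ 7 → on.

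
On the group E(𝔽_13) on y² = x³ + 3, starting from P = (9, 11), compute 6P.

O

Double-and-add on 6 = (110)₂. Start with P = (9, 11) for the leading 1-bit.
double: tangent at (9, 11): λ = (3·9² + 0)/(2·11) ≡ 9/9. 9⁻¹ ≡ 3 (mod 13), so λ ≡ 9·3 ≡ 1.
  x = λ² - 9 - 9 = 1 - 18 ≡ 9; y = λ·(9 - 9) - 11 ≡ 2. → (9, 2)
add P: (9, 2) + (9, 11): same x and y₁ ≡ -y₂, so the sum is the point at infinity.
double: the point at infinity + the point at infinity = the point at infinity (identity).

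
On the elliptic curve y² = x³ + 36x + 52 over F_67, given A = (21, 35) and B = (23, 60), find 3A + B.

(54, 0)

First 3A:
Repeated addition: build up to 3A.
2A: tangent at (21, 35): λ = (3·21² + 36)/(2·35) ≡ 19/3. 3⁻¹ ≡ 45 (mod 67), so λ ≡ 19·45 ≡ 51.
  x = λ² - 21 - 21 = 2601 - 42 ≡ 13; y = λ·(21 - 13) - 35 ≡ 38. → (13, 38)
3A: (13, 38) + (21, 35). λ = (35 - 38)/(21 - 13) ≡ 64/8 mod 67. 8⁻¹ ≡ 42 (mod 67), so λ ≡ 8.
  x = λ² - 13 - 21 = 64 - 34 ≡ 30; y = λ·(13 - 30) - 38 ≡ 27. → (30, 27)
3A = (30, 27).
Finally 3A + B:
(30, 27) + (23, 60). λ = (60 - 27)/(23 - 30) ≡ 33/60 mod 67. 60⁻¹ ≡ 19 (mod 67) since 60·19 = 1140 ≡ 1, so λ ≡ 24.
  x = λ² - 30 - 23 = 576 - 53 ≡ 54; y = λ·(30 - 54) - 27 ≡ 0. → (54, 0)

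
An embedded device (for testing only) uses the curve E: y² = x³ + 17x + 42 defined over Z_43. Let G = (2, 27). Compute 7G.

Repeated addition: build up to 7G.
2G: tangent at (2, 27): λ = (3·2² + 17)/(2·27) ≡ 29/11. 11⁻¹ ≡ 4 (mod 43), so λ ≡ 29·4 ≡ 30.
  x = λ² - 2 - 2 = 900 - 4 ≡ 36; y = λ·(2 - 36) - 27 ≡ 28. → (36, 28)
3G: (36, 28) + (2, 27). λ = (27 - 28)/(2 - 36) ≡ 42/9 mod 43. 9⁻¹ ≡ 24 (mod 43) since 9·24 = 216 ≡ 1, so λ ≡ 19.
  x = λ² - 36 - 2 = 361 - 38 ≡ 22; y = λ·(36 - 22) - 28 ≡ 23. → (22, 23)
4G: (22, 23) + (2, 27). λ = (27 - 23)/(2 - 22) ≡ 4/23 mod 43. 23⁻¹ ≡ 15 (mod 43), so λ ≡ 17.
  x = λ² - 22 - 2 = 289 - 24 ≡ 7; y = λ·(22 - 7) - 23 ≡ 17. → (7, 17)
5G: (7, 17) + (2, 27). λ = (27 - 17)/(2 - 7) ≡ 10/38 mod 43. 38⁻¹ ≡ 17 (mod 43), so λ ≡ 41.
  x = λ² - 7 - 2 = 1681 - 9 ≡ 38; y = λ·(7 - 38) - 17 ≡ 2. → (38, 2)
6G: (38, 2) + (2, 27). λ = (27 - 2)/(2 - 38) ≡ 25/7 mod 43. 7⁻¹ ≡ 37 (mod 43), so λ ≡ 22.
  x = λ² - 38 - 2 = 484 - 40 ≡ 14; y = λ·(38 - 14) - 2 ≡ 10. → (14, 10)
7G: (14, 10) + (2, 27). λ = (27 - 10)/(2 - 14) ≡ 17/31 mod 43. 31⁻¹ ≡ 25 (mod 43) since 31·25 = 775 ≡ 1, so λ ≡ 38.
  x = λ² - 14 - 2 = 1444 - 16 ≡ 9; y = λ·(14 - 9) - 10 ≡ 8. → (9, 8)

(9, 8)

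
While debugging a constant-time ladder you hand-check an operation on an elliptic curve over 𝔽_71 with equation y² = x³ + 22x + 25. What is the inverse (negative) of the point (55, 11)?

(55, 60)

-(55, 11) = (55, -11 mod 71) = (55, 60).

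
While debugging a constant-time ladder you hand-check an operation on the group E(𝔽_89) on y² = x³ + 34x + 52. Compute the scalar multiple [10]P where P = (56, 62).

(47, 50)

Double-and-add on 10 = (1010)₂. Start with P = (56, 62) for the leading 1-bit.
double: tangent at (56, 62): λ = (3·56² + 34)/(2·62) ≡ 8/35. 35⁻¹ ≡ 28 (mod 89), so λ ≡ 8·28 ≡ 46.
  x = λ² - 56 - 56 = 2116 - 112 ≡ 46; y = λ·(56 - 46) - 62 ≡ 42. → (46, 42)
double: tangent at (46, 42): λ = (3·46² + 34)/(2·42) ≡ 63/84. 84⁻¹ ≡ 71 (mod 89), so λ ≡ 63·71 ≡ 23.
  x = λ² - 46 - 46 = 529 - 92 ≡ 81; y = λ·(46 - 81) - 42 ≡ 43. → (81, 43)
add P: (81, 43) + (56, 62). λ = (62 - 43)/(56 - 81) ≡ 19/64 mod 89. 64⁻¹ ≡ 32 (mod 89), so λ ≡ 74.
  x = λ² - 81 - 56 = 5476 - 137 ≡ 88; y = λ·(81 - 88) - 43 ≡ 62. → (88, 62)
double: tangent at (88, 62): λ = (3·88² + 34)/(2·62) ≡ 37/35. 35⁻¹ ≡ 28 (mod 89) since 35·28 = 980 ≡ 1, so λ ≡ 37·28 ≡ 57.
  x = λ² - 88 - 88 = 3249 - 176 ≡ 47; y = λ·(88 - 47) - 62 ≡ 50. → (47, 50)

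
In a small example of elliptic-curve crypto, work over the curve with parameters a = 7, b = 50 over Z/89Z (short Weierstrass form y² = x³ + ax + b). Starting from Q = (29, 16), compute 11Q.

Double-and-add on 11 = (1011)₂. Start with Q = (29, 16) for the leading 1-bit.
double: tangent at (29, 16): λ = (3·29² + 7)/(2·16) ≡ 38/32. 32⁻¹ ≡ 64 (mod 89), so λ ≡ 38·64 ≡ 29.
  x = λ² - 29 - 29 = 841 - 58 ≡ 71; y = λ·(29 - 71) - 16 ≡ 12. → (71, 12)
double: tangent at (71, 12): λ = (3·71² + 7)/(2·12) ≡ 0/24. 24⁻¹ ≡ 26 (mod 89), so λ ≡ 0·26 ≡ 0.
  x = λ² - 71 - 71 = 0 - 142 ≡ 36; y = λ·(71 - 36) - 12 ≡ 77. → (36, 77)
add Q: (36, 77) + (29, 16). λ = (16 - 77)/(29 - 36) ≡ 28/82 mod 89. 82⁻¹ ≡ 38 (mod 89), so λ ≡ 85.
  x = λ² - 36 - 29 = 7225 - 65 ≡ 40; y = λ·(36 - 40) - 77 ≡ 28. → (40, 28)
double: tangent at (40, 28): λ = (3·40² + 7)/(2·28) ≡ 1/56. 56⁻¹ ≡ 62 (mod 89) since 56·62 = 3472 ≡ 1, so λ ≡ 1·62 ≡ 62.
  x = λ² - 40 - 40 = 3844 - 80 ≡ 26; y = λ·(40 - 26) - 28 ≡ 39. → (26, 39)
add Q: (26, 39) + (29, 16). λ = (16 - 39)/(29 - 26) ≡ 66/3 mod 89. 3⁻¹ ≡ 30 (mod 89), so λ ≡ 22.
  x = λ² - 26 - 29 = 484 - 55 ≡ 73; y = λ·(26 - 73) - 39 ≡ 84. → (73, 84)

(73, 84)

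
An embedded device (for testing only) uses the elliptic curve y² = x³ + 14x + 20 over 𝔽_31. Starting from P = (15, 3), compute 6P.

Double-and-add on 6 = (110)₂. Start with P = (15, 3) for the leading 1-bit.
double: tangent at (15, 3): λ = (3·15² + 14)/(2·3) ≡ 7/6. 6⁻¹ ≡ 26 (mod 31) since 6·26 = 156 ≡ 1, so λ ≡ 7·26 ≡ 27.
  x = λ² - 15 - 15 = 729 - 30 ≡ 17; y = λ·(15 - 17) - 3 ≡ 5. → (17, 5)
add P: (17, 5) + (15, 3). λ = (3 - 5)/(15 - 17) ≡ 29/29 mod 31. 29⁻¹ ≡ 15 (mod 31), so λ ≡ 1.
  x = λ² - 17 - 15 = 1 - 32 ≡ 0; y = λ·(17 - 0) - 5 ≡ 12. → (0, 12)
double: tangent at (0, 12): λ = (3·0² + 14)/(2·12) ≡ 14/24. 24⁻¹ ≡ 22 (mod 31), so λ ≡ 14·22 ≡ 29.
  x = λ² - 0 - 0 = 841 - 0 ≡ 4; y = λ·(0 - 4) - 12 ≡ 27. → (4, 27)

(4, 27)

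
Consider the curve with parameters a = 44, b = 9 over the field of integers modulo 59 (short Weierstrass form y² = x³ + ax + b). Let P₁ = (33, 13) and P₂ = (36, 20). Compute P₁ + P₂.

(2, 20)

(33, 13) + (36, 20). λ = (20 - 13)/(36 - 33) ≡ 7/3 mod 59. 3⁻¹ ≡ 20 (mod 59), so λ ≡ 22.
  x = λ² - 33 - 36 = 484 - 69 ≡ 2; y = λ·(33 - 2) - 13 ≡ 20. → (2, 20)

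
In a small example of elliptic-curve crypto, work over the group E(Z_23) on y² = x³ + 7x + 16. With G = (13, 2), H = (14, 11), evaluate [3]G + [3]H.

First 3G:
Repeated addition: build up to 3G.
2G: tangent at (13, 2): λ = (3·13² + 7)/(2·2) ≡ 8/4. 4⁻¹ ≡ 6 (mod 23), so λ ≡ 8·6 ≡ 2.
  x = λ² - 13 - 13 = 4 - 26 ≡ 1; y = λ·(13 - 1) - 2 ≡ 22. → (1, 22)
3G: (1, 22) + (13, 2). λ = (2 - 22)/(13 - 1) ≡ 3/12 mod 23. 12⁻¹ ≡ 2 (mod 23), so λ ≡ 6.
  x = λ² - 1 - 13 = 36 - 14 ≡ 22; y = λ·(1 - 22) - 22 ≡ 13. → (22, 13)
3G = (22, 13).
Next 3H:
Repeated addition: build up to 3H.
2H: tangent at (14, 11): λ = (3·14² + 7)/(2·11) ≡ 20/22. 22⁻¹ ≡ 22 (mod 23) since 22·22 = 484 ≡ 1, so λ ≡ 20·22 ≡ 3.
  x = λ² - 14 - 14 = 9 - 28 ≡ 4; y = λ·(14 - 4) - 11 ≡ 19. → (4, 19)
3H: (4, 19) + (14, 11). λ = (11 - 19)/(14 - 4) ≡ 15/10 mod 23. 10⁻¹ ≡ 7 (mod 23) since 10·7 = 70 ≡ 1, so λ ≡ 13.
  x = λ² - 4 - 14 = 169 - 18 ≡ 13; y = λ·(4 - 13) - 19 ≡ 2. → (13, 2)
3H = (13, 2).
Finally 3G + 3H:
(22, 13) + (13, 2). λ = (2 - 13)/(13 - 22) ≡ 12/14 mod 23. 14⁻¹ ≡ 5 (mod 23), so λ ≡ 14.
  x = λ² - 22 - 13 = 196 - 35 ≡ 0; y = λ·(22 - 0) - 13 ≡ 19. → (0, 19)

(0, 19)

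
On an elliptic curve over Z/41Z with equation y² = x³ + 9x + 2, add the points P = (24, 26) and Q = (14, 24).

(24, 26) + (14, 24). λ = (24 - 26)/(14 - 24) ≡ 39/31 mod 41. 31⁻¹ ≡ 4 (mod 41), so λ ≡ 33.
  x = λ² - 24 - 14 = 1089 - 38 ≡ 26; y = λ·(24 - 26) - 26 ≡ 31. → (26, 31)

(26, 31)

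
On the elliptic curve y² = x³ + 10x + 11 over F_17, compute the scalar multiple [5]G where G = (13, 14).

(6, 10)

Double-and-add on 5 = (101)₂. Start with G = (13, 14) for the leading 1-bit.
double: tangent at (13, 14): λ = (3·13² + 10)/(2·14) ≡ 7/11. 11⁻¹ ≡ 14 (mod 17) since 11·14 = 154 ≡ 1, so λ ≡ 7·14 ≡ 13.
  x = λ² - 13 - 13 = 169 - 26 ≡ 7; y = λ·(13 - 7) - 14 ≡ 13. → (7, 13)
double: tangent at (7, 13): λ = (3·7² + 10)/(2·13) ≡ 4/9. 9⁻¹ ≡ 2 (mod 17), so λ ≡ 4·2 ≡ 8.
  x = λ² - 7 - 7 = 64 - 14 ≡ 16; y = λ·(7 - 16) - 13 ≡ 0. → (16, 0)
add G: (16, 0) + (13, 14). λ = (14 - 0)/(13 - 16) ≡ 14/14 mod 17. 14⁻¹ ≡ 11 (mod 17), so λ ≡ 1.
  x = λ² - 16 - 13 = 1 - 29 ≡ 6; y = λ·(16 - 6) - 0 ≡ 10. → (6, 10)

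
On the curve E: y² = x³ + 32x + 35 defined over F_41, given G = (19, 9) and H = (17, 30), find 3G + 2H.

First 3G:
Repeated addition: build up to 3G.
2G: tangent at (19, 9): λ = (3·19² + 32)/(2·9) ≡ 8/18. 18⁻¹ ≡ 16 (mod 41), so λ ≡ 8·16 ≡ 5.
  x = λ² - 19 - 19 = 25 - 38 ≡ 28; y = λ·(19 - 28) - 9 ≡ 28. → (28, 28)
3G: (28, 28) + (19, 9). λ = (9 - 28)/(19 - 28) ≡ 22/32 mod 41. 32⁻¹ ≡ 9 (mod 41), so λ ≡ 34.
  x = λ² - 28 - 19 = 1156 - 47 ≡ 2; y = λ·(28 - 2) - 28 ≡ 36. → (2, 36)
3G = (2, 36).
Next 2H:
Repeated addition: build up to 2H.
2H: tangent at (17, 30): λ = (3·17² + 32)/(2·30) ≡ 38/19. 19⁻¹ ≡ 13 (mod 41), so λ ≡ 38·13 ≡ 2.
  x = λ² - 17 - 17 = 4 - 34 ≡ 11; y = λ·(17 - 11) - 30 ≡ 23. → (11, 23)
2H = (11, 23).
Finally 3G + 2H:
(2, 36) + (11, 23). λ = (23 - 36)/(11 - 2) ≡ 28/9 mod 41. 9⁻¹ ≡ 32 (mod 41), so λ ≡ 35.
  x = λ² - 2 - 11 = 1225 - 13 ≡ 23; y = λ·(2 - 23) - 36 ≡ 8. → (23, 8)

(23, 8)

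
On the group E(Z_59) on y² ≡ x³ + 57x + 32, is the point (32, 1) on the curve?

y² = 1² ≡ 1; x³ + 57x + 32 = 34624 ≡ 50 (mod 59). 1 ≠ 50.

no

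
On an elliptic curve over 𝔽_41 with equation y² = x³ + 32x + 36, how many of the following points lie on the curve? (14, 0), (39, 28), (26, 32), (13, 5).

(14, 0): 0² ≡ 0, rhs ≡ 30 → off.
(39, 28): 28² ≡ 5, rhs ≡ 5 → on.
(26, 32): 32² ≡ 40, rhs ≡ 35 → off.
(13, 5): 5² ≡ 25, rhs ≡ 25 → on.

2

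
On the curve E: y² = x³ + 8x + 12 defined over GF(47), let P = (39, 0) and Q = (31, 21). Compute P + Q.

(14, 46)

(39, 0) + (31, 21). λ = (21 - 0)/(31 - 39) ≡ 21/39 mod 47. 39⁻¹ ≡ 41 (mod 47), so λ ≡ 15.
  x = λ² - 39 - 31 = 225 - 70 ≡ 14; y = λ·(39 - 14) - 0 ≡ 46. → (14, 46)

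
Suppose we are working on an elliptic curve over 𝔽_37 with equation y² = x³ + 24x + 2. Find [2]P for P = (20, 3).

tangent at (20, 3): λ = (3·20² + 24)/(2·3) ≡ 3/6. 6⁻¹ ≡ 31 (mod 37), so λ ≡ 3·31 ≡ 19.
  x = λ² - 20 - 20 = 361 - 40 ≡ 25; y = λ·(20 - 25) - 3 ≡ 13. → (25, 13)

(25, 13)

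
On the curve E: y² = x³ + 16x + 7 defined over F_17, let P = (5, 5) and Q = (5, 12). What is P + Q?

O

The two points share x = 5 and their y-coordinates satisfy 5 + 12 ≡ 0 (mod 17), so they are inverses. Their sum is the point at infinity.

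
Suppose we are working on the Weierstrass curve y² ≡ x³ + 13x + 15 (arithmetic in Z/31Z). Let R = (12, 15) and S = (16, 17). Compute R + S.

(12, 15) + (16, 17). λ = (17 - 15)/(16 - 12) ≡ 2/4 mod 31. 4⁻¹ ≡ 8 (mod 31), so λ ≡ 16.
  x = λ² - 12 - 16 = 256 - 28 ≡ 11; y = λ·(12 - 11) - 15 ≡ 1. → (11, 1)

(11, 1)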